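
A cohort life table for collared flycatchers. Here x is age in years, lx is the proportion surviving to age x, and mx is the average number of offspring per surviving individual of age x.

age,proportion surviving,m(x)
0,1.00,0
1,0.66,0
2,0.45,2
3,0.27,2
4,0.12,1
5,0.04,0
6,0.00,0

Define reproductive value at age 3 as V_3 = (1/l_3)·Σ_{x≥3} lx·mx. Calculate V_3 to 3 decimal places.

2.444

lx·mx for x ≥ 3: 0.54, 0.12, 0, 0 → sum = 0.66
V_3 = 0.66 / l_3 = 0.66 / 0.27 = 2.444444… → 2.444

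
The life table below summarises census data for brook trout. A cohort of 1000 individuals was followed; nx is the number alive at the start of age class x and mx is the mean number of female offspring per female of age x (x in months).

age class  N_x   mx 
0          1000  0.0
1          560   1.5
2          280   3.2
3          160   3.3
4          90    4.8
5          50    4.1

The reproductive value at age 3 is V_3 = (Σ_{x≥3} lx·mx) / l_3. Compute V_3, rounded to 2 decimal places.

lx = nx/n0 = nx/1000: 1, 0.56, 0.28, 0.16, 0.09, 0.05
lx·mx for x ≥ 3: 0.528, 0.432, 0.205 → sum = 1.165
V_3 = 1.165 / l_3 = 1.165 / 0.16 = 7.28125 → 7.28

7.28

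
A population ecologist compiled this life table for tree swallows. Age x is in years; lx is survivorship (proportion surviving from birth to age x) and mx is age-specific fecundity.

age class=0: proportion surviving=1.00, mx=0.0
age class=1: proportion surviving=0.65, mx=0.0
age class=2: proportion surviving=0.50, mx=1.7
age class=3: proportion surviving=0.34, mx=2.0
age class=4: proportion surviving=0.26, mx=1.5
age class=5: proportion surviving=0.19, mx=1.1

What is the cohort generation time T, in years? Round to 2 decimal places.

lx·mx: 0, 0, 0.85, 0.68, 0.39, 0.209 → R0 = 2.129
x·lx·mx: 0, 0, 1.7, 2.04, 1.56, 1.045 → Σ = 6.345
T = 6.345 / 2.129 = 2.980272… → 2.98

2.98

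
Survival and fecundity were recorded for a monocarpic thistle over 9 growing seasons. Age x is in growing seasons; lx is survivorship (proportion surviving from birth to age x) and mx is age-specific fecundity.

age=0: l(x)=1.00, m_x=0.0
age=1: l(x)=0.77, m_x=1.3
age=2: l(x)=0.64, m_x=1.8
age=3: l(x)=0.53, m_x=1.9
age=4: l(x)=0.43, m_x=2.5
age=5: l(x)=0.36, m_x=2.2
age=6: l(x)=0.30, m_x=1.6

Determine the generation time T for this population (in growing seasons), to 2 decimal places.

lx·mx: 0, 1.001, 1.152, 1.007, 1.075, 0.792, 0.48 → R0 = 5.507
x·lx·mx: 0, 1.001, 2.304, 3.021, 4.3, 3.96, 2.88 → Σ = 17.466
T = 17.466 / 5.507 = 3.1716… → 3.17

3.17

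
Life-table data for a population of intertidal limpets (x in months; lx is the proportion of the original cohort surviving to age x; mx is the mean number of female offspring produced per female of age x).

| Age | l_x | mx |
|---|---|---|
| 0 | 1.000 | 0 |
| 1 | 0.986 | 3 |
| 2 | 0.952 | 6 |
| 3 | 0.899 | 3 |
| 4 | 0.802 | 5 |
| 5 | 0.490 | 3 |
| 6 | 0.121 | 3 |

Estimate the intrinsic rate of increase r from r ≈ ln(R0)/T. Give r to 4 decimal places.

R0 = Σ lx·mx = 0 + 2.958 + 5.712 + 2.697 + 4.01 + 1.47 + 0.363 = 17.21
Σ x·lx·mx = 48.041; T = 48.041/17.21 = 2.79146…
r ≈ ln(R0)/T = ln(17.21)/2.79146… = 1.019356… → 1.0194

1.0194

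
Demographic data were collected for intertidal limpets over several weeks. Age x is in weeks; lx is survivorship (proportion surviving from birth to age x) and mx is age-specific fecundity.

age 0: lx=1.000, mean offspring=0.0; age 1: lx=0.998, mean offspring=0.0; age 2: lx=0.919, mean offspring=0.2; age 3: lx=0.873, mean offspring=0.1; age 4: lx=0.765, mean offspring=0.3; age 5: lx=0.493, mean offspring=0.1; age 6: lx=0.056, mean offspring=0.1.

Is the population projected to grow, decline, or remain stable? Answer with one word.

R0 = Σ lx·mx = 0 + 0 + 0.1838 + 0.0873 + 0.2295 + 0.0493 + 0.0056 = 0.5555
R0 < 1, so the population is declining.

declining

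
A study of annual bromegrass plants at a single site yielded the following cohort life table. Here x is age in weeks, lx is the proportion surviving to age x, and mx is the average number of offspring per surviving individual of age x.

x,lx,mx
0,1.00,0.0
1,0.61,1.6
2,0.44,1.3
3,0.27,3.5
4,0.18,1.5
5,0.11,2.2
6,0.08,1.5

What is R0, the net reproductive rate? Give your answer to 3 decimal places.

3.125

lx·mx by age: 0, 0.976, 0.572, 0.945, 0.27, 0.242, 0.12
R0 = Σ lx·mx = 3.125 → 3.125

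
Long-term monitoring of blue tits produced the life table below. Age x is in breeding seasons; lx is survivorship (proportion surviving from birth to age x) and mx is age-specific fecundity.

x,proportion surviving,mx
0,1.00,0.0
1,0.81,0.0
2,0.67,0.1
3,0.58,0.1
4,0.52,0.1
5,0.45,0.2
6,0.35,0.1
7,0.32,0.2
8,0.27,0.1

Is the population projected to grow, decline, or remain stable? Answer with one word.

R0 = Σ lx·mx = 0 + 0 + 0.067 + 0.058 + 0.052 + 0.09 + 0.035 + 0.064 + 0.027 = 0.393
R0 < 1, so the population is declining.

declining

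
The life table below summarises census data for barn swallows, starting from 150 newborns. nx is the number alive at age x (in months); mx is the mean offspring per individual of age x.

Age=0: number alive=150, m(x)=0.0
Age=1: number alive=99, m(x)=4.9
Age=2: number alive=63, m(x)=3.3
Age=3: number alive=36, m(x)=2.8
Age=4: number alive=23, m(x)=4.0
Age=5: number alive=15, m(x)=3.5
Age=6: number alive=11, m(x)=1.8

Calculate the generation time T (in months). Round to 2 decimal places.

lx = nx/n0 = nx/150: 1, 0.66, 0.42, 0.24, 0.15333…, 0.1, 0.07333…
lx·mx: 0, 3.234, 1.386, 0.672, 0.613333…, 0.35, 0.132… → R0 = 6.387333…
x·lx·mx: 0, 3.234, 2.772, 2.016, 2.453333…, 1.75, 0.792… → Σ = 13.017333…
T = 13.017333… / 6.387333… = 2.037992… → 2.04

2.04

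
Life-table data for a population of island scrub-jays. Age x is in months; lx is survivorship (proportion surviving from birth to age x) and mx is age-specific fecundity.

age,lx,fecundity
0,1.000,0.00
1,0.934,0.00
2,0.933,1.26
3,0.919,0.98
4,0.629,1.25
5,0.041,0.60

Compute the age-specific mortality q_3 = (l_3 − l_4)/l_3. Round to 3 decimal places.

q_3 = (l_3 − l_4) / l_3 = (0.919 − 0.629) / 0.919
     = 0.29 / 0.919 = 0.31556… → 0.316

0.316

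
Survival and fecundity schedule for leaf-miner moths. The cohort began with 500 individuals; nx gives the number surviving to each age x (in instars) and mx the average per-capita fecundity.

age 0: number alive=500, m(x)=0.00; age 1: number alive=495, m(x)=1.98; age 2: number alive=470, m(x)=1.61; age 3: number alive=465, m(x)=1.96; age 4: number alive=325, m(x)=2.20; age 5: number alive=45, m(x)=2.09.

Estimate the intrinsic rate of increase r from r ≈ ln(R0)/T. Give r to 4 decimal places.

0.7811

lx = nx/n0 = nx/500: 1, 0.99, 0.94, 0.93, 0.65, 0.09
R0 = Σ lx·mx = 0 + 1.9602 + 1.5134 + 1.8228 + 1.43 + 0.1881 = 6.9145
Σ x·lx·mx = 17.1159; T = 17.1159/6.9145 = 2.47536…
r ≈ ln(R0)/T = ln(6.9145)/2.47536… = 0.781146… → 0.7811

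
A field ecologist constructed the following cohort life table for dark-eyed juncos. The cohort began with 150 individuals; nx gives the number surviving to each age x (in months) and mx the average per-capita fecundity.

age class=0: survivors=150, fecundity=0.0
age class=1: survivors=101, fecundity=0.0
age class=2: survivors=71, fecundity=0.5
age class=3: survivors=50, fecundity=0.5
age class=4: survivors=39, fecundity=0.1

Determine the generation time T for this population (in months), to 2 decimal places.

lx = nx/n0 = nx/150: 1, 0.67333…, 0.47333…, 0.33333…, 0.26
lx·mx: 0, 0, 0.236667…, 0.166667…, 0.026 → R0 = 0.429333…
x·lx·mx: 0, 0, 0.473333…, 0.5…, 0.104 → Σ = 1.077333…
T = 1.077333… / 0.429333… = 2.509317… → 2.51

2.51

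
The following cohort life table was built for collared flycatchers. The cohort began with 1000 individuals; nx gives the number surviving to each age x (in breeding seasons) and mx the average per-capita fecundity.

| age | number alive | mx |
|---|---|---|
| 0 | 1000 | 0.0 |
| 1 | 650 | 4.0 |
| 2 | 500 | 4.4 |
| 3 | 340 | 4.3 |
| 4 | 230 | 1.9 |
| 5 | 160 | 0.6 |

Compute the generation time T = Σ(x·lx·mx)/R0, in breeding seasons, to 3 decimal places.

lx = nx/n0 = nx/1000: 1, 0.65, 0.5, 0.34, 0.23, 0.16
lx·mx: 0, 2.6, 2.2, 1.462, 0.437, 0.096 → R0 = 6.795
x·lx·mx: 0, 2.6, 4.4, 4.386, 1.748, 0.48 → Σ = 13.614
T = 13.614 / 6.795 = 2.003532… → 2.004

2.004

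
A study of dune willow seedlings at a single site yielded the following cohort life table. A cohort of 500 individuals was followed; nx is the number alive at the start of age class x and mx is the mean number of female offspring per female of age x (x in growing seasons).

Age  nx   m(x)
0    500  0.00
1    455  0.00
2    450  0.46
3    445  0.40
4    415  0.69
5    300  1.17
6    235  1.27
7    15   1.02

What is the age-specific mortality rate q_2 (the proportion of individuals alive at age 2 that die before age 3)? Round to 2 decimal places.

lx = nx/n0 = nx/500: 1, 0.91, 0.9, 0.89, 0.83, 0.6, 0.47, 0.03
q_2 = (l_2 − l_3) / l_2 = (0.9 − 0.89) / 0.9
     = 0.01 / 0.9 = 0.011111… → 0.01

0.01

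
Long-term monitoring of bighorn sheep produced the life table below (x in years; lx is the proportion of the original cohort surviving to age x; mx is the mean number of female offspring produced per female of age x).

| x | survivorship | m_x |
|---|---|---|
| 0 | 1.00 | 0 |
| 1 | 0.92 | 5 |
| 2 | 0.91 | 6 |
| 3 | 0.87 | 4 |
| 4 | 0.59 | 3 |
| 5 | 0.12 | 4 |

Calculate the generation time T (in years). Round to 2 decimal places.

2.24

lx·mx: 0, 4.6, 5.46, 3.48, 1.77, 0.48 → R0 = 15.79
x·lx·mx: 0, 4.6, 10.92, 10.44, 7.08, 2.4 → Σ = 35.44
T = 35.44 / 15.79 = 2.244459… → 2.24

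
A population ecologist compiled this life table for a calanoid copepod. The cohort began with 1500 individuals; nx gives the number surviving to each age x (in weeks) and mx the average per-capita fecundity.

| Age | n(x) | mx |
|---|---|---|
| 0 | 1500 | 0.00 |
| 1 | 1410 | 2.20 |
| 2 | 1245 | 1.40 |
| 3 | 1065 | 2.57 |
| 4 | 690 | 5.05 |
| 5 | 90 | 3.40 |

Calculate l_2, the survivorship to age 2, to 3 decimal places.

l_2 = n_2/n_0 = 1245/1500 = 0.83 → 0.830

0.830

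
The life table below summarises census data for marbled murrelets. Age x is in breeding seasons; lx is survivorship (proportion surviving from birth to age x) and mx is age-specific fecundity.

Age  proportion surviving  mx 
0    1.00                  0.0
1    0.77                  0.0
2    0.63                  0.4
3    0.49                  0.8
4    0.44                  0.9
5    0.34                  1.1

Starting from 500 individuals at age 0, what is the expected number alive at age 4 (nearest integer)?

220

Expected survivors = N0 · l_4 = 500 × 0.44 = 220 → 220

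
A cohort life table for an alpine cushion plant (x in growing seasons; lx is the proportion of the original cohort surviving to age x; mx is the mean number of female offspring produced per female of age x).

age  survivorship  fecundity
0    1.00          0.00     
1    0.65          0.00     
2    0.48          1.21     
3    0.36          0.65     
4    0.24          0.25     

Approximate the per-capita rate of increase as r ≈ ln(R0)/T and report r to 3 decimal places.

-0.056

R0 = Σ lx·mx = 0 + 0 + 0.5808 + 0.234 + 0.06 = 0.8748
Σ x·lx·mx = 2.1036; T = 2.1036/0.8748 = 2.40466…
r ≈ ln(R0)/T = ln(0.8748)/2.40466… = -0.05563… → -0.056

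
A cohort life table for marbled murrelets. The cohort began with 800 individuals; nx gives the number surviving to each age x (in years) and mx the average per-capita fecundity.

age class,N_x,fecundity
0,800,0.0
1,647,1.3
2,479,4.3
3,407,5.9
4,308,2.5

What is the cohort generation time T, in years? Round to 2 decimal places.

lx = nx/n0 = nx/800: 1, 0.80875, 0.59875, 0.50875, 0.385
lx·mx: 0, 1.051375, 2.574625, 3.001625, 0.9625 → R0 = 7.590125
x·lx·mx: 0, 1.051375, 5.14925, 9.004875, 3.85 → Σ = 19.0555
T = 19.0555 / 7.590125 = 2.510565… → 2.51

2.51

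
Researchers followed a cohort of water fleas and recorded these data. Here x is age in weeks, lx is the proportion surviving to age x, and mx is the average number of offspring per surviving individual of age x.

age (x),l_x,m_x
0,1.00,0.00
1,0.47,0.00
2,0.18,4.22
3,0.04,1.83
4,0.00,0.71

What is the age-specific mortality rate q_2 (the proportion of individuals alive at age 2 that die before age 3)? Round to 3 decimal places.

q_2 = (l_2 − l_3) / l_2 = (0.18 − 0.04) / 0.18
     = 0.14 / 0.18 = 0.777778… → 0.778

0.778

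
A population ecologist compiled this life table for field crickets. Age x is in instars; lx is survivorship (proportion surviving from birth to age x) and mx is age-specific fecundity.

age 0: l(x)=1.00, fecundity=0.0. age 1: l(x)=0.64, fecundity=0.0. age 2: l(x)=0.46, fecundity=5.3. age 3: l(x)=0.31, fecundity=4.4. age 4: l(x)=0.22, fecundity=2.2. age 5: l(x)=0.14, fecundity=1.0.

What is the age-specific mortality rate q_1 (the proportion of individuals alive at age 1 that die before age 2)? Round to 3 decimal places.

q_1 = (l_1 − l_2) / l_1 = (0.64 − 0.46) / 0.64
     = 0.18 / 0.64 = 0.28125 → 0.281

0.281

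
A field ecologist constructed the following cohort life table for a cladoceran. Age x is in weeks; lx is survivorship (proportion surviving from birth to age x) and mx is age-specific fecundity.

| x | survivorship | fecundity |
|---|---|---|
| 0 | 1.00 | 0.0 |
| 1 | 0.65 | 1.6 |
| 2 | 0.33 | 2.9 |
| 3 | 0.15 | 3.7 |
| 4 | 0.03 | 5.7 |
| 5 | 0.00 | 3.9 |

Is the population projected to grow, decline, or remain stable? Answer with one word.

R0 = Σ lx·mx = 0 + 1.04 + 0.957 + 0.555 + 0.171 + 0 = 2.723
R0 > 1, so the population is growing.

growing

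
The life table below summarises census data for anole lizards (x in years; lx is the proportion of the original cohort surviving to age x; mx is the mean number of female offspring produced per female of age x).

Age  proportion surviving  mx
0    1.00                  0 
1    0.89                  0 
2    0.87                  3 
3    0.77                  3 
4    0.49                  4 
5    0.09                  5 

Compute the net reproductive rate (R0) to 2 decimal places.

7.33

lx·mx by age: 0, 0, 2.61, 2.31, 1.96, 0.45
R0 = Σ lx·mx = 7.33 → 7.33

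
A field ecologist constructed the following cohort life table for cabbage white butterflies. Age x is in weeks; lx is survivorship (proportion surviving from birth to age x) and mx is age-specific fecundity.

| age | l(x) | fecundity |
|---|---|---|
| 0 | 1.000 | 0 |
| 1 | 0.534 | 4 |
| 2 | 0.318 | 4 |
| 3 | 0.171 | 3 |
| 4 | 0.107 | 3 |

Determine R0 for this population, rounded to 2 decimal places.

lx·mx by age: 0, 2.136, 1.272, 0.513, 0.321
R0 = Σ lx·mx = 4.242 → 4.24

4.24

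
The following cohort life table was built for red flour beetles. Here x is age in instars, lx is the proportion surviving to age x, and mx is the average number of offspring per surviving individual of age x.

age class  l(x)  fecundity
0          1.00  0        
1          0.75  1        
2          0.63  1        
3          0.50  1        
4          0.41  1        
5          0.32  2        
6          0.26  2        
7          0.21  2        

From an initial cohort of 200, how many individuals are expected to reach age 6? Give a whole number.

Expected survivors = N0 · l_6 = 200 × 0.26 = 52 → 52

52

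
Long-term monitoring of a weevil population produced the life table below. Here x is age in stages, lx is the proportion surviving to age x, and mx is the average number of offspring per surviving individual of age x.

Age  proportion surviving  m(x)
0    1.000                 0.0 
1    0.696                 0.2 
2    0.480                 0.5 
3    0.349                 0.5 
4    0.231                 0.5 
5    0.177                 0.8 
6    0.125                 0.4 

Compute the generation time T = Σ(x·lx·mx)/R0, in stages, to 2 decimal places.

3.04

lx·mx: 0, 0.1392, 0.24, 0.1745, 0.1155, 0.1416, 0.05 → R0 = 0.8608
x·lx·mx: 0, 0.1392, 0.48, 0.5235, 0.462, 0.708, 0.3 → Σ = 2.6127
T = 2.6127 / 0.8608 = 3.0352… → 3.04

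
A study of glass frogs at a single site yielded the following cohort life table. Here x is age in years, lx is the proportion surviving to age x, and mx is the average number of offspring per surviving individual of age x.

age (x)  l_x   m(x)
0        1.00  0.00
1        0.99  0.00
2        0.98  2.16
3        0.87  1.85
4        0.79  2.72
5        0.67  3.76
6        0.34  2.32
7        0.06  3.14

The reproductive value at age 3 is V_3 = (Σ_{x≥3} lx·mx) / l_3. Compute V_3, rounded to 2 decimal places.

lx·mx for x ≥ 3: 1.6095, 2.1488, 2.5192, 0.7888, 0.1884 → sum = 7.2547
V_3 = 7.2547 / l_3 = 7.2547 / 0.87 = 8.338736… → 8.34

8.34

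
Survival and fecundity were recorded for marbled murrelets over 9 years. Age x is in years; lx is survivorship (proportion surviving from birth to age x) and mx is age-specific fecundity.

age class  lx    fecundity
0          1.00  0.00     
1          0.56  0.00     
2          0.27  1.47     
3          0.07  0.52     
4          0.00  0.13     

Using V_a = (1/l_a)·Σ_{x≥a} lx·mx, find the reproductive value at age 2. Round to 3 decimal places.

1.605

lx·mx for x ≥ 2: 0.3969, 0.0364, 0 → sum = 0.4333
V_2 = 0.4333 / l_2 = 0.4333 / 0.27 = 1.604815… → 1.605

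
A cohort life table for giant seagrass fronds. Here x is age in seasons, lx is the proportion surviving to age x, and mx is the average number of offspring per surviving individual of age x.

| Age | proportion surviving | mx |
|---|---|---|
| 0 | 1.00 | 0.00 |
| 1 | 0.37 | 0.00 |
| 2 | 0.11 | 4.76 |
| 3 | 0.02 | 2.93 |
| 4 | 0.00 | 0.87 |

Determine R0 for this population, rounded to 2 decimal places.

lx·mx by age: 0, 0, 0.5236, 0.0586, 0
R0 = Σ lx·mx = 0.5822 → 0.58

0.58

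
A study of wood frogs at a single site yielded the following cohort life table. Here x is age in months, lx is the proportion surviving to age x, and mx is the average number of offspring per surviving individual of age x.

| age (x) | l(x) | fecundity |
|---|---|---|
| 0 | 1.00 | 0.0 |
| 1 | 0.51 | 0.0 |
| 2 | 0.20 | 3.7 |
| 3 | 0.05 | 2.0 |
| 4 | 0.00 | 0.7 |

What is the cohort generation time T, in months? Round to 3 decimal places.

lx·mx: 0, 0, 0.74, 0.1, 0 → R0 = 0.84
x·lx·mx: 0, 0, 1.48, 0.3, 0 → Σ = 1.78
T = 1.78 / 0.84 = 2.119048… → 2.119

2.119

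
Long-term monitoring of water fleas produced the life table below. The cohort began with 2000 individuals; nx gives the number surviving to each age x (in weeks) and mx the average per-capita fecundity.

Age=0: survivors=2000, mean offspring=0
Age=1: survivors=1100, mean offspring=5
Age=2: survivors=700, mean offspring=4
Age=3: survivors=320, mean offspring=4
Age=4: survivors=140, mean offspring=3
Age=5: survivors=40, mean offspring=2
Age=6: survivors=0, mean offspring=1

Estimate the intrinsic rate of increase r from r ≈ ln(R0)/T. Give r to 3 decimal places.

lx = nx/n0 = nx/2000: 1, 0.55, 0.35, 0.16, 0.07, 0.02, 0
R0 = Σ lx·mx = 0 + 2.75 + 1.4 + 0.64 + 0.21 + 0.04 + 0 = 5.04
Σ x·lx·mx = 8.51; T = 8.51/5.04 = 1.68849…
r ≈ ln(R0)/T = ln(5.04)/1.68849… = 0.9579… → 0.958

0.958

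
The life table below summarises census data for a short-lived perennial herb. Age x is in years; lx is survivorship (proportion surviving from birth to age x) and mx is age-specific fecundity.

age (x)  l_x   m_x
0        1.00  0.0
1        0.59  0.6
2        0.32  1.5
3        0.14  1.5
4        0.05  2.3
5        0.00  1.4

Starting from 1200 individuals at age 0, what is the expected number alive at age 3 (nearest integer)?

Expected survivors = N0 · l_3 = 1200 × 0.14 = 168 → 168

168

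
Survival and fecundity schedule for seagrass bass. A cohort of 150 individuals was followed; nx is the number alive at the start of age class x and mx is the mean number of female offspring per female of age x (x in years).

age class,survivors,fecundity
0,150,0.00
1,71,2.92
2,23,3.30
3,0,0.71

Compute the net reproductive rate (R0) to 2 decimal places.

1.89

lx = nx/n0 = nx/150: 1, 0.47333…, 0.15333…, 0
lx·mx by age: 0, 1.382133…, 0.506…, 0
R0 = Σ lx·mx = 1.888133… → 1.89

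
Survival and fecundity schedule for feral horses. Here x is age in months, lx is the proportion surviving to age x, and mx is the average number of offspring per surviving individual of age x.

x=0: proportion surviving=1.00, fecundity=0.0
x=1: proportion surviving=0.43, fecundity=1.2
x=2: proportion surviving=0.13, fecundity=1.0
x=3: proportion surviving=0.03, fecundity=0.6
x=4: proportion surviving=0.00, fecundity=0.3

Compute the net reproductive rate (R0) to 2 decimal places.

0.66

lx·mx by age: 0, 0.516, 0.13, 0.018, 0
R0 = Σ lx·mx = 0.664 → 0.66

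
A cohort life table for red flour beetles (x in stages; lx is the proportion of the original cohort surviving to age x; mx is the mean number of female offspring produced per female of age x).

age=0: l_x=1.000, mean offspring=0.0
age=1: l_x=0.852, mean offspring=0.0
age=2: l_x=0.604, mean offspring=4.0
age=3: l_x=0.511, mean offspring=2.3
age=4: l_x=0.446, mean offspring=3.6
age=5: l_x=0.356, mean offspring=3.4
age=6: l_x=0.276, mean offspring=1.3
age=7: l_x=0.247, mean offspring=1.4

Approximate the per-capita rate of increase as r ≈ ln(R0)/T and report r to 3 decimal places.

0.549

R0 = Σ lx·mx = 0 + 0 + 2.416 + 1.1753 + 1.6056 + 1.2104 + 0.3588 + 0.3458 = 7.1119
Σ x·lx·mx = 25.4057; T = 25.4057/7.1119 = 3.57228…
r ≈ ln(R0)/T = ln(7.1119)/3.57228… = 0.54916… → 0.549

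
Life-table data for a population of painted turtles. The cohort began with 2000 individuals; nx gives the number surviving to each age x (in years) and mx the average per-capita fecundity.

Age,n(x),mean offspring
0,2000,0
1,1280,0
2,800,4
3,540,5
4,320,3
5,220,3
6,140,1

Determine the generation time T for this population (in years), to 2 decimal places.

lx = nx/n0 = nx/2000: 1, 0.64, 0.4, 0.27, 0.16, 0.11, 0.07
lx·mx: 0, 0, 1.6, 1.35, 0.48, 0.33, 0.07 → R0 = 3.83
x·lx·mx: 0, 0, 3.2, 4.05, 1.92, 1.65, 0.42 → Σ = 11.24
T = 11.24 / 3.83 = 2.934726… → 2.93

2.93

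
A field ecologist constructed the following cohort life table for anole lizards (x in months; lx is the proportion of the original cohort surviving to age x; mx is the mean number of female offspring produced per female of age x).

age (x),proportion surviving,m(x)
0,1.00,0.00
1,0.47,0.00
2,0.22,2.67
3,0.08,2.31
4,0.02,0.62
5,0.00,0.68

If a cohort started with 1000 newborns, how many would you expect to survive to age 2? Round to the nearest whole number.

Expected survivors = N0 · l_2 = 1000 × 0.22 = 220 → 220

220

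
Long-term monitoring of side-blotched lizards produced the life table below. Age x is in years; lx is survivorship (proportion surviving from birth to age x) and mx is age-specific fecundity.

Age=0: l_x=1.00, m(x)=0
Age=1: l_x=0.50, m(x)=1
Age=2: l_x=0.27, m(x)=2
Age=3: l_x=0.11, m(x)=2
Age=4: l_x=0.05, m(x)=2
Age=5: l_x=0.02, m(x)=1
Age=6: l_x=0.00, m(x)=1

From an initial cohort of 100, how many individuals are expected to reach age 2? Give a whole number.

Expected survivors = N0 · l_2 = 100 × 0.27 = 27 → 27

27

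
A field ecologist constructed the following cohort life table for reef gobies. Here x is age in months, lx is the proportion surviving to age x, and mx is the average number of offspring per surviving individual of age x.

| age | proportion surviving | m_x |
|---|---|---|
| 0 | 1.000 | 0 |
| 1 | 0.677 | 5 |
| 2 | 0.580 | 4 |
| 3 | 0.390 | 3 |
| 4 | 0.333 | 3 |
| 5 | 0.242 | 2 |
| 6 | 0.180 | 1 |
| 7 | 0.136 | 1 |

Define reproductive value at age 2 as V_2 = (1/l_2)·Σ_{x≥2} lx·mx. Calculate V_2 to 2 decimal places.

lx·mx for x ≥ 2: 2.32, 1.17, 0.999, 0.484, 0.18, 0.136 → sum = 5.289
V_2 = 5.289 / l_2 = 5.289 / 0.58 = 9.118966… → 9.12

9.12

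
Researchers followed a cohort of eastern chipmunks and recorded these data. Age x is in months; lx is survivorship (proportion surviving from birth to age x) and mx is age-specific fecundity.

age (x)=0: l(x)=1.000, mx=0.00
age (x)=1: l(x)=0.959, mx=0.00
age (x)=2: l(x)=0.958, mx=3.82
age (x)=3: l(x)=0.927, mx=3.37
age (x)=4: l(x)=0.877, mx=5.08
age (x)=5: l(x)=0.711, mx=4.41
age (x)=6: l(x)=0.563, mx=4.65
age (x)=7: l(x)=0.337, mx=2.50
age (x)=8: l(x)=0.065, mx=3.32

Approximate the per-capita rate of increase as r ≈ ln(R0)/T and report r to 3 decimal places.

R0 = Σ lx·mx = 0 + 0 + 3.65956 + 3.12399 + 4.45516 + 3.13551 + 2.61795 + 0.8425 + 0.2158 = 18.05047
Σ x·lx·mx = 73.52088; T = 73.52088/18.05047 = 4.07307…
r ≈ ln(R0)/T = ln(18.05047)/4.07307… = 0.71032… → 0.710

0.710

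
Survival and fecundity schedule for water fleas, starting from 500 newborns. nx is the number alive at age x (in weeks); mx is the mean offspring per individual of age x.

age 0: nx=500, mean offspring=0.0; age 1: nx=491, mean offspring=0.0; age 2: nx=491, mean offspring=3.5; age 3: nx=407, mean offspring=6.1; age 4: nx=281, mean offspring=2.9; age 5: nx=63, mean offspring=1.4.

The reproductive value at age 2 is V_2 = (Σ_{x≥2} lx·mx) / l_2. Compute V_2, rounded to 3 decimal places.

10.396

lx = nx/n0 = nx/500: 1, 0.982, 0.982, 0.814, 0.562, 0.126
lx·mx for x ≥ 2: 3.437, 4.9654, 1.6298, 0.1764 → sum = 10.2086
V_2 = 10.2086 / l_2 = 10.2086 / 0.982 = 10.395723… → 10.396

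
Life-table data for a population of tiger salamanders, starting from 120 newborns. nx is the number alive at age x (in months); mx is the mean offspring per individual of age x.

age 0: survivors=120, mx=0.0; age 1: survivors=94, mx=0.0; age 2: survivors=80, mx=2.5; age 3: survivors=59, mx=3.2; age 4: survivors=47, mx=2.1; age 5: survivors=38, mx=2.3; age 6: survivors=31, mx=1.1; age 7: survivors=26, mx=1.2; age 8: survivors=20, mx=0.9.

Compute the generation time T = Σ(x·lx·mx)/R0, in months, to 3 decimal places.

lx = nx/n0 = nx/120: 1, 0.78333…, 0.66667…, 0.49167…, 0.39167…, 0.31667…, 0.25833…, 0.21667…, 0.16667…
lx·mx: 0, 0, 1.666667…, 1.573333…, 0.8225…, 0.728333…, 0.284167…, 0.26…, 0.15… → R0 = 5.485…
x·lx·mx: 0, 0, 3.333333…, 4.72…, 3.29…, 3.641667…, 1.705…, 1.82…, 1.2… → Σ = 19.71…
T = 19.71… / 5.485… = 3.593437… → 3.593

3.593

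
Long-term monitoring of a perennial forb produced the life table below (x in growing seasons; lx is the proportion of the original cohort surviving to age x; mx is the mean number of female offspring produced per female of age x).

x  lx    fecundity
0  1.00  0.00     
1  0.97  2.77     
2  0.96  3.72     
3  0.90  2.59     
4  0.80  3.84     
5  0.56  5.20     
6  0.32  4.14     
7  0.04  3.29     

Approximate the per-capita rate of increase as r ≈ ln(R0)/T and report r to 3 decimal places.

R0 = Σ lx·mx = 0 + 2.6869 + 3.5712 + 2.331 + 3.072 + 2.912 + 1.3248 + 0.1316 = 16.0295
Σ x·lx·mx = 52.5403; T = 52.5403/16.0295 = 3.27773…
r ≈ ln(R0)/T = ln(16.0295)/3.27773… = 0.84645… → 0.846

0.846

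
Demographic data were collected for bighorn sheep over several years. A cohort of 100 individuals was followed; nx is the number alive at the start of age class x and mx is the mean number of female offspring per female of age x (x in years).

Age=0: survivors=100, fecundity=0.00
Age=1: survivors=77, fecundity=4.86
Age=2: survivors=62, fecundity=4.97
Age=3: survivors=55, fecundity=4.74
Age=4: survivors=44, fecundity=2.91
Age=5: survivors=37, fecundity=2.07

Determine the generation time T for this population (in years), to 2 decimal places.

lx = nx/n0 = nx/100: 1, 0.77, 0.62, 0.55, 0.44, 0.37
lx·mx: 0, 3.7422, 3.0814, 2.607, 1.2804, 0.7659 → R0 = 11.4769
x·lx·mx: 0, 3.7422, 6.1628, 7.821, 5.1216, 3.8295 → Σ = 26.6771
T = 26.6771 / 11.4769 = 2.324417… → 2.32

2.32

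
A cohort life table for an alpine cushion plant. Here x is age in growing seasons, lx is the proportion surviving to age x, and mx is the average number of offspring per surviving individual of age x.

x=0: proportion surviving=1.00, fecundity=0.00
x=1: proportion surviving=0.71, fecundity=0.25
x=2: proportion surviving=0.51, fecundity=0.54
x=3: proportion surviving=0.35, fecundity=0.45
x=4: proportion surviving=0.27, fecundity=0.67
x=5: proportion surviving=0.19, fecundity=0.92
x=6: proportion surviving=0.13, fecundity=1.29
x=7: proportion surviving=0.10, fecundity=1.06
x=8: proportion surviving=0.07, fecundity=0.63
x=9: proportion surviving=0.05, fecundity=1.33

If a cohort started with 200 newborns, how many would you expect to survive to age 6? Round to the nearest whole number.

Expected survivors = N0 · l_6 = 200 × 0.13 = 26 → 26

26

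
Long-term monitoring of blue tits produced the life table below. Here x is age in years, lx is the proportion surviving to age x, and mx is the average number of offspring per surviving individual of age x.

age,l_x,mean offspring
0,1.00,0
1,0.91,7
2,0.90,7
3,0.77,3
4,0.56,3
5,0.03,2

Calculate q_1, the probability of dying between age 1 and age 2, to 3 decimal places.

q_1 = (l_1 − l_2) / l_1 = (0.91 − 0.9) / 0.91
     = 0.01 / 0.91 = 0.010989… → 0.011

0.011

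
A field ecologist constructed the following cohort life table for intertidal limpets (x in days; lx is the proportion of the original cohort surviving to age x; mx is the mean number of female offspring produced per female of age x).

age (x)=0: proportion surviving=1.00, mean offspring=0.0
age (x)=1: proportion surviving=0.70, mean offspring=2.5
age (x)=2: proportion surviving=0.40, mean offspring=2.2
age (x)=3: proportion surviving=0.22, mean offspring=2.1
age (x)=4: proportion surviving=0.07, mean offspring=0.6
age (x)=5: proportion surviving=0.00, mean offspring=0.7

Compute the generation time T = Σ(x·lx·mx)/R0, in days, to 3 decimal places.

lx·mx: 0, 1.75, 0.88, 0.462, 0.042, 0 → R0 = 3.134
x·lx·mx: 0, 1.75, 1.76, 1.386, 0.168, 0 → Σ = 5.064
T = 5.064 / 3.134 = 1.615826… → 1.616

1.616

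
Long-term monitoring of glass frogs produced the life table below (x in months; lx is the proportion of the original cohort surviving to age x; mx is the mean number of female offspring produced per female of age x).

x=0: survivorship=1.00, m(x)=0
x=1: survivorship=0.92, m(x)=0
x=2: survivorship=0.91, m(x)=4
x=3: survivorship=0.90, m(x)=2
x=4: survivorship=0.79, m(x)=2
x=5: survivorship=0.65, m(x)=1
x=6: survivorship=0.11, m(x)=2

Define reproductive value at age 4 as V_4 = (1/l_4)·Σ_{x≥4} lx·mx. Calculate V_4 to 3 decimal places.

lx·mx for x ≥ 4: 1.58, 0.65, 0.22 → sum = 2.45
V_4 = 2.45 / l_4 = 2.45 / 0.79 = 3.101266… → 3.101

3.101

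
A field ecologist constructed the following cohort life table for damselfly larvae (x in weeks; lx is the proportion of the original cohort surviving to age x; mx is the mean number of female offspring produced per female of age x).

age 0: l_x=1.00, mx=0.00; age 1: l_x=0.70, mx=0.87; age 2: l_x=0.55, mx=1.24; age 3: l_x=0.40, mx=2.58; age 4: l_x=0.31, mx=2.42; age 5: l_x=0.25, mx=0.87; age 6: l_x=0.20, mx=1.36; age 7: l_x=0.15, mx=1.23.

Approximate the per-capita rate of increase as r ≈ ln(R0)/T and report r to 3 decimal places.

R0 = Σ lx·mx = 0 + 0.609 + 0.682 + 1.032 + 0.7502 + 0.2175 + 0.272 + 0.1845 = 3.7472
Σ x·lx·mx = 12.0808; T = 12.0808/3.7472 = 3.22395…
r ≈ ln(R0)/T = ln(3.7472)/3.22395… = 0.40975… → 0.410

0.410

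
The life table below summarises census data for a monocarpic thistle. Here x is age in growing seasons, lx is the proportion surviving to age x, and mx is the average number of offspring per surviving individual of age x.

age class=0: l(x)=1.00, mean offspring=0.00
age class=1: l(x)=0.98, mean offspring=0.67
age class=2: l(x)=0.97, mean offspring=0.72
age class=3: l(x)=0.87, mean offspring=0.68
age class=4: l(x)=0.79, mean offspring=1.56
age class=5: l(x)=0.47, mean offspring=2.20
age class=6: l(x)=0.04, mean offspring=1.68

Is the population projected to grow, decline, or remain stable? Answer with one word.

growing

R0 = Σ lx·mx = 0 + 0.6566 + 0.6984 + 0.5916 + 1.2324 + 1.034 + 0.0672 = 4.2802
R0 > 1, so the population is growing.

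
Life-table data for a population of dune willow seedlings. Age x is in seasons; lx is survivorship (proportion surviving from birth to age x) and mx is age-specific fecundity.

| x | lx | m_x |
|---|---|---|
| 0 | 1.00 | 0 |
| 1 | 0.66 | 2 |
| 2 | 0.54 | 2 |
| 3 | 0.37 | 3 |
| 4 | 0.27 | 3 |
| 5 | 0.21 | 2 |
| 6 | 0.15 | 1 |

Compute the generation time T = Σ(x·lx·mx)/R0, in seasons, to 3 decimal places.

lx·mx: 0, 1.32, 1.08, 1.11, 0.81, 0.42, 0.15 → R0 = 4.89
x·lx·mx: 0, 1.32, 2.16, 3.33, 3.24, 2.1, 0.9 → Σ = 13.05
T = 13.05 / 4.89 = 2.668712… → 2.669

2.669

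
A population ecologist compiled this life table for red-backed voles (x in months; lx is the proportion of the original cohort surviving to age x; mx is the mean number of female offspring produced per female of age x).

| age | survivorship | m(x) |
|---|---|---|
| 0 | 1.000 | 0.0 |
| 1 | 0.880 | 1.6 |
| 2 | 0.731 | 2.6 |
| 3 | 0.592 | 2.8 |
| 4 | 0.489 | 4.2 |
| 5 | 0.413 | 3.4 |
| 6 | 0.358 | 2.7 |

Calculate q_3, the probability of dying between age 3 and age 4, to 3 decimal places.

0.174

q_3 = (l_3 − l_4) / l_3 = (0.592 − 0.489) / 0.592
     = 0.103 / 0.592 = 0.173986… → 0.174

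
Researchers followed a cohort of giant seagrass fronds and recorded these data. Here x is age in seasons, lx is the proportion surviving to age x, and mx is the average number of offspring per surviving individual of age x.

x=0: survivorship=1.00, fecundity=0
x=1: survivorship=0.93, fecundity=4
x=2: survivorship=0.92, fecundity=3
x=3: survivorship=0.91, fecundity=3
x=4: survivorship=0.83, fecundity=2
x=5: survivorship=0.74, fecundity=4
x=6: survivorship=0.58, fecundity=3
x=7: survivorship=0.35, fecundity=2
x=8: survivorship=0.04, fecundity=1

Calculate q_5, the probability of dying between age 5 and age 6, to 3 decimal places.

0.216

q_5 = (l_5 − l_6) / l_5 = (0.74 − 0.58) / 0.74
     = 0.16 / 0.74 = 0.216216… → 0.216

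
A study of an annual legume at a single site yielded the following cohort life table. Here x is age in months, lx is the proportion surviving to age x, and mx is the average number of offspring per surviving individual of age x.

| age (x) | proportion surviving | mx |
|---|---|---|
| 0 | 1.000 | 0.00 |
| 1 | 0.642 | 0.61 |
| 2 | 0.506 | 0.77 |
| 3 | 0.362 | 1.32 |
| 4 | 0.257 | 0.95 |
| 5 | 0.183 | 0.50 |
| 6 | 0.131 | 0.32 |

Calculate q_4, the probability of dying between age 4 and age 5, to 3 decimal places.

q_4 = (l_4 − l_5) / l_4 = (0.257 − 0.183) / 0.257
     = 0.074 / 0.257 = 0.287938… → 0.288

0.288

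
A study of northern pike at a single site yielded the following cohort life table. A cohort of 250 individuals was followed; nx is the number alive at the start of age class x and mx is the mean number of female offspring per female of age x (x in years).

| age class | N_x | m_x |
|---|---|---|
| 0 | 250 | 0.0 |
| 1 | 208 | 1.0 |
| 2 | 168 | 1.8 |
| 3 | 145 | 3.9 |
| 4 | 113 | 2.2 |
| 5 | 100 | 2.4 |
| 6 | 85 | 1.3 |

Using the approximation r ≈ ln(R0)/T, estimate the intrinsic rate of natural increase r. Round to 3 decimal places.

0.594

lx = nx/n0 = nx/250: 1, 0.832, 0.672, 0.58, 0.452, 0.4, 0.34
R0 = Σ lx·mx = 0 + 0.832 + 1.2096 + 2.262 + 0.9944 + 0.96 + 0.442 = 6.7
Σ x·lx·mx = 21.4668; T = 21.4668/6.7 = 3.204
r ≈ ln(R0)/T = ln(6.7)/3.204 = 0.59367… → 0.594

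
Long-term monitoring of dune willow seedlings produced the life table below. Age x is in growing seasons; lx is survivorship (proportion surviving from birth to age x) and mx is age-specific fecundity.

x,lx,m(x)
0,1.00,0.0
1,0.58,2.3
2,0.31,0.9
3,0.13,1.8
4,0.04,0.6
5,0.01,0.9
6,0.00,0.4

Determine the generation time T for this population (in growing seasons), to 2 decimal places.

lx·mx: 0, 1.334, 0.279, 0.234, 0.024, 0.009, 0 → R0 = 1.88
x·lx·mx: 0, 1.334, 0.558, 0.702, 0.096, 0.045, 0 → Σ = 2.735
T = 2.735 / 1.88 = 1.454787… → 1.45

1.45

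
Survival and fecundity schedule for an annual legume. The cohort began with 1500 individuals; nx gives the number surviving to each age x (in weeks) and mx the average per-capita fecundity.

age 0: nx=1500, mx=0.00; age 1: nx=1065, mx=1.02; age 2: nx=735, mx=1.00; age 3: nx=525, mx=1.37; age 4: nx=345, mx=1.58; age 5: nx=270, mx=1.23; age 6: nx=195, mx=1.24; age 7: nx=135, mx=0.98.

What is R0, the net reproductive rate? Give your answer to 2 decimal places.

lx = nx/n0 = nx/1500: 1, 0.71, 0.49, 0.35, 0.23, 0.18, 0.13, 0.09
lx·mx by age: 0, 0.7242, 0.49, 0.4795, 0.3634, 0.2214, 0.1612, 0.0882
R0 = Σ lx·mx = 2.5279 → 2.53

2.53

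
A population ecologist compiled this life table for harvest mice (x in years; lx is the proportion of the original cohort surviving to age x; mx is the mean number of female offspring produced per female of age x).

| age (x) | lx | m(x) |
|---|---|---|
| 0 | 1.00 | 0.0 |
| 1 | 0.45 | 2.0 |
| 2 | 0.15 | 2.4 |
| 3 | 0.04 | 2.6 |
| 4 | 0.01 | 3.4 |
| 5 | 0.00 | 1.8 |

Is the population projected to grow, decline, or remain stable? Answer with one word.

R0 = Σ lx·mx = 0 + 0.9 + 0.36 + 0.104 + 0.034 + 0 = 1.398
R0 > 1, so the population is growing.

growing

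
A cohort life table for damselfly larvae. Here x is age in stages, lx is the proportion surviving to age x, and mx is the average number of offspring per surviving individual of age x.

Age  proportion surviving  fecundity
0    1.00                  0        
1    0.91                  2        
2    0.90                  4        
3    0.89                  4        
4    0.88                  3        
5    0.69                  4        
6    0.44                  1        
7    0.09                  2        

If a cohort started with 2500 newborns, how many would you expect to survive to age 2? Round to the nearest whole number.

Expected survivors = N0 · l_2 = 2500 × 0.90 = 2250 → 2250

2250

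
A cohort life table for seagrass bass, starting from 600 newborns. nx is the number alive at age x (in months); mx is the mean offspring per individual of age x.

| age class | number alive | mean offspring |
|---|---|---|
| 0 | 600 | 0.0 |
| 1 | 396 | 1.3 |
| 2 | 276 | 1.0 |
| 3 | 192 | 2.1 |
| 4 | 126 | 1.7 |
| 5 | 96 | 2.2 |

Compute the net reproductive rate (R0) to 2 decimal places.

lx = nx/n0 = nx/600: 1, 0.66, 0.46, 0.32, 0.21, 0.16
lx·mx by age: 0, 0.858, 0.46, 0.672, 0.357, 0.352
R0 = Σ lx·mx = 2.699 → 2.70

2.70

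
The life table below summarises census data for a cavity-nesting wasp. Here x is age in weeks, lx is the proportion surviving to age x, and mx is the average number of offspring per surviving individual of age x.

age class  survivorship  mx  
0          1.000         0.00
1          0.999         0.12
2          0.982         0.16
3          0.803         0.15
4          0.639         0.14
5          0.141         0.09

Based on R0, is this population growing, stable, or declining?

R0 = Σ lx·mx = 0 + 0.11988 + 0.15712 + 0.12045 + 0.08946 + 0.01269 = 0.4996
R0 < 1, so the population is declining.

declining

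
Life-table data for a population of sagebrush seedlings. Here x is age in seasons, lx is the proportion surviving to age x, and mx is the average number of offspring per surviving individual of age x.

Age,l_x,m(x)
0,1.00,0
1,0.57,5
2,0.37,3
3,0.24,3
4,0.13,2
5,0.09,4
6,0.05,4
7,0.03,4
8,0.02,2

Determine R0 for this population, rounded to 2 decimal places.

lx·mx by age: 0, 2.85, 1.11, 0.72, 0.26, 0.36, 0.2, 0.12, 0.04
R0 = Σ lx·mx = 5.66 → 5.66

5.66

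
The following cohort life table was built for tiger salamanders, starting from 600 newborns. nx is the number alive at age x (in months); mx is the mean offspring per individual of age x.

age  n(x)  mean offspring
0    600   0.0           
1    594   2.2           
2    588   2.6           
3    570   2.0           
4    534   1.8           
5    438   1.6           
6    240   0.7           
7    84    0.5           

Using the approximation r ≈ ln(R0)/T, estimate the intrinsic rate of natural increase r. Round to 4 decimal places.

0.8101

lx = nx/n0 = nx/600: 1, 0.99, 0.98, 0.95, 0.89, 0.73, 0.4, 0.14
R0 = Σ lx·mx = 0 + 2.178 + 2.548 + 1.9 + 1.602 + 1.168 + 0.28 + 0.07 = 9.746
Σ x·lx·mx = 27.392; T = 27.392/9.746 = 2.81059…
r ≈ ln(R0)/T = ln(9.746)/2.81059… = 0.8101… → 0.8101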